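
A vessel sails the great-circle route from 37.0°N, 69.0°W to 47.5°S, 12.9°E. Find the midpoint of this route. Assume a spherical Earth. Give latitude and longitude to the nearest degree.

Convert each endpoint to a unit vector on the sphere (x = cos φ cos λ, y = cos φ sin λ, z = sin φ).
The central angle between the endpoints is δ = arccos(p₁·p₂) ≈ 1.947 rad (111.6°).
Interpolate at f = 1/2 with slerp weights a = sin((1−f)δ)/sin δ ≈ 0.889, b = sin(fδ)/sin δ ≈ 0.889.
p = a·p₁ + b·p₂ ≈ (0.840, -0.529, -0.120); φ = arcsin(p_z) ≈ -6.92°, λ = atan2(p_y, p_x) ≈ -32.19°.

≈ 7°S, 32°W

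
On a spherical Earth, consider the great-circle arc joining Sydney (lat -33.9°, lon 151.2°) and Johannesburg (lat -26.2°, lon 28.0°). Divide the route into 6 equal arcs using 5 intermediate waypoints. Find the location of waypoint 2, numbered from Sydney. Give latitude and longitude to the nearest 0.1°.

≈ lat -49.6°, lon 111.3°

Write both endpoints as unit vectors p₁, p₂ with components (cos φ cos λ, cos φ sin λ, sin φ).
The central angle between the endpoints is δ = arccos(p₁·p₂) ≈ 1.733 rad (99.3°).
Interpolate at f = 2/6 with slerp weights a = sin((1−f)δ)/sin δ ≈ 0.927, b = sin(fδ)/sin δ ≈ 0.553.
p = a·p₁ + b·p₂ ≈ (-0.236, 0.604, -0.761); φ = arcsin(p_z) ≈ -49.59°, λ = atan2(p_y, p_x) ≈ 111.34°.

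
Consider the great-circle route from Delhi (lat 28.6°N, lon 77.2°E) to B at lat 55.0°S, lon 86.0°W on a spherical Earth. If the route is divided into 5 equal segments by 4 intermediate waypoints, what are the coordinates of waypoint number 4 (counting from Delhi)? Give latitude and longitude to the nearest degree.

Write both endpoints as unit vectors p₁, p₂ with components (cos φ cos λ, cos φ sin λ, sin φ).
The central angle between the endpoints is δ = arccos(p₁·p₂) ≈ 2.635 rad (151.0°).
Interpolate at f = 4/5 with slerp weights a = sin((1−f)δ)/sin δ ≈ 1.036, b = sin(fδ)/sin δ ≈ 1.770.
p = a·p₁ + b·p₂ ≈ (0.272, -0.126, -0.954); φ = arcsin(p_z) ≈ -72.54°, λ = atan2(p_y, p_x) ≈ -24.82°.

≈ lat 73°S, lon 25°W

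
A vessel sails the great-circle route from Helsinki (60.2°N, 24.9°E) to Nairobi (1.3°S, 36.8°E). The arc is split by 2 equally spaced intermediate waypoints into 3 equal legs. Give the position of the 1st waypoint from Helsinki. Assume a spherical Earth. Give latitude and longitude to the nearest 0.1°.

≈ 39.8°N, 31.1°E

Convert each endpoint to a unit vector on the sphere (x = cos φ cos λ, y = cos φ sin λ, z = sin φ).
The central angle between the endpoints is δ = arccos(p₁·p₂) ≈ 1.085 rad (62.2°).
Interpolate at f = 1/3 with slerp weights a = sin((1−f)δ)/sin δ ≈ 0.749, b = sin(fδ)/sin δ ≈ 0.400.
p = a·p₁ + b·p₂ ≈ (0.658, 0.396, 0.641); φ = arcsin(p_z) ≈ 39.83°, λ = atan2(p_y, p_x) ≈ 31.07°.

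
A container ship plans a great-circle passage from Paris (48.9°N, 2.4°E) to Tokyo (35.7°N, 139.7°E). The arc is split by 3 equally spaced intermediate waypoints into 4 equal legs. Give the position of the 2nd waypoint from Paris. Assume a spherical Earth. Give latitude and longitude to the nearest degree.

≈ 67°N, 86°E

The haversine formula gives a central angle δ ≈ 1.523 rad (87.3°) between the endpoints.
Interpolate at f = 2/4 with slerp weights a = sin((1−f)δ)/sin δ ≈ 0.691, b = sin(fδ)/sin δ ≈ 0.691.
p = a·p₁ + b·p₂ ≈ (0.026, 0.382, 0.924); φ = arcsin(p_z) ≈ 67.49°, λ = atan2(p_y, p_x) ≈ 86.12°.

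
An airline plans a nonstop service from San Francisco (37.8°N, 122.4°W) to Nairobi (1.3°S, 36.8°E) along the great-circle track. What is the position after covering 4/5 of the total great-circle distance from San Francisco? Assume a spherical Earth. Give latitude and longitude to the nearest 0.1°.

From cos δ = sin φ₁ sin φ₂ + cos φ₁ cos φ₂ cos Δλ, the central angle is δ ≈ 2.422 rad (138.8°).
Interpolate at f = 4/5 with slerp weights a = sin((1−f)δ)/sin δ ≈ 0.707, b = sin(fδ)/sin δ ≈ 1.417.
p = a·p₁ + b·p₂ ≈ (0.835, 0.377, 0.401); φ = arcsin(p_z) ≈ 23.65°, λ = atan2(p_y, p_x) ≈ 24.29°.

≈ 23.7°N, 24.3°E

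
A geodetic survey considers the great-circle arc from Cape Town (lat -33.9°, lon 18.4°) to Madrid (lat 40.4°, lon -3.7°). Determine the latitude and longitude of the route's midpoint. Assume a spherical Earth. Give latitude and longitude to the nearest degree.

≈ lat 3°, lon 8°

Convert each endpoint to a unit vector on the sphere (x = cos φ cos λ, y = cos φ sin λ, z = sin φ).
The central angle between the endpoints is δ = arccos(p₁·p₂) ≈ 1.345 rad (77.0°).
Interpolate at f = 1/2 with slerp weights a = sin((1−f)δ)/sin δ ≈ 0.639, b = sin(fδ)/sin δ ≈ 0.639.
p = a·p₁ + b·p₂ ≈ (0.989, 0.136, 0.058); φ = arcsin(p_z) ≈ 3.31°, λ = atan2(p_y, p_x) ≈ 7.83°.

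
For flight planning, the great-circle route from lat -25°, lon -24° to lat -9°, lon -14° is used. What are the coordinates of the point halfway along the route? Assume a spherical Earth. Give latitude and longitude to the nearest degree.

Convert each endpoint to a unit vector on the sphere (x = cos φ cos λ, y = cos φ sin λ, z = sin φ).
The central angle between the endpoints is δ = arccos(p₁·p₂) ≈ 0.325 rad (18.6°).
Interpolate at f = 1/2 with slerp weights a = sin((1−f)δ)/sin δ ≈ 0.507, b = sin(fδ)/sin δ ≈ 0.507.
p = a·p₁ + b·p₂ ≈ (0.905, -0.308, -0.293); φ = arcsin(p_z) ≈ -17.06°, λ = atan2(p_y, p_x) ≈ -18.78°.

≈ lat -17°, lon -19°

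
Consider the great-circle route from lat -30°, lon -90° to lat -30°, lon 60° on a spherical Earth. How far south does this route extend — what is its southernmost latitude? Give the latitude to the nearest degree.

The great circle lies in the plane with unit normal n̂ = (p₁ × p₂)/|p₁ × p₂|.
Here n̂_z ≈ +0.409; the vertex latitude is φ_max = arccos|n̂_z| ≈ 65.9°.
Check via Clairaut: cos φ_max = |cos φ₁| · sin C = cos(30.0°)·sin(151.8°) ≈ 0.409, again giving ≈ 65.9°.

≈ -66°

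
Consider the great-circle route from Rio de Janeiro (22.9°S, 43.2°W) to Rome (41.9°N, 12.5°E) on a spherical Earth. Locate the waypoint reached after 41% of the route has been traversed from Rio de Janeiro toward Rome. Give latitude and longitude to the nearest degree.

Convert each endpoint to a unit vector on the sphere (x = cos φ cos λ, y = cos φ sin λ, z = sin φ).
The central angle between the endpoints is δ = arccos(p₁·p₂) ≈ 1.444 rad (82.7°).
Interpolate at f = 0.41 with slerp weights a = sin((1−f)δ)/sin δ ≈ 0.759, b = sin(fδ)/sin δ ≈ 0.563.
p = a·p₁ + b·p₂ ≈ (0.918, -0.388, 0.080); φ = arcsin(p_z) ≈ 4.62°, λ = atan2(p_y, p_x) ≈ -22.89°.

≈ (5°N, 23°W)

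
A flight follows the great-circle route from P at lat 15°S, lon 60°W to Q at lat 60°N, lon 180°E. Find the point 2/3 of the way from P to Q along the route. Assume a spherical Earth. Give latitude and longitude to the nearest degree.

≈ lat 51°N, lon 109°W

Convert each endpoint to a unit vector on the sphere (x = cos φ cos λ, y = cos φ sin λ, z = sin φ).
The central angle between the endpoints is δ = arccos(p₁·p₂) ≈ 2.055 rad (117.8°).
Interpolate at f = 2/3 with slerp weights a = sin((1−f)δ)/sin δ ≈ 0.715, b = sin(fδ)/sin δ ≈ 1.107.
p = a·p₁ + b·p₂ ≈ (-0.208, -0.598, 0.774); φ = arcsin(p_z) ≈ 50.71°, λ = atan2(p_y, p_x) ≈ -109.21°.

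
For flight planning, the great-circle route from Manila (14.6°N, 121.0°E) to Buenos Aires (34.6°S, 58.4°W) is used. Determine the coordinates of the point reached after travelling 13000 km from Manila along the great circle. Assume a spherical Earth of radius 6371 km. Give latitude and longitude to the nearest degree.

From cos δ = sin φ₁ sin φ₂ + cos φ₁ cos φ₂ cos Δλ, the central angle is δ ≈ 2.792 rad (160.0°). The total great-circle distance is δ·R ≈ 2.792 × 6371 ≈ 17790 km, so the target fraction is f = 13000/17790 ≈ 0.731.
Interpolate at f ≈ 0.731 with slerp weights a = sin((1−f)δ)/sin δ ≈ 1.996, b = sin(fδ)/sin δ ≈ 2.606.
p = a·p₁ + b·p₂ ≈ (0.129, -0.171, -0.977); φ = arcsin(p_z) ≈ -77.61°, λ = atan2(p_y, p_x) ≈ -52.99°.

≈ 78°S, 53°W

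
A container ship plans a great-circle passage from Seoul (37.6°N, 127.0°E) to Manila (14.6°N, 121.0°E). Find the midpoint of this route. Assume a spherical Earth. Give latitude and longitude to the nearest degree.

Write both endpoints as unit vectors p₁, p₂ with components (cos φ cos λ, cos φ sin λ, sin φ).
The central angle between the endpoints is δ = arccos(p₁·p₂) ≈ 0.412 rad (23.6°).
Interpolate at f = 1/2 with slerp weights a = sin((1−f)δ)/sin δ ≈ 0.511, b = sin(fδ)/sin δ ≈ 0.511.
p = a·p₁ + b·p₂ ≈ (-0.498, 0.747, 0.440); φ = arcsin(p_z) ≈ 26.13°, λ = atan2(p_y, p_x) ≈ 123.70°.

≈ 26°N, 124°E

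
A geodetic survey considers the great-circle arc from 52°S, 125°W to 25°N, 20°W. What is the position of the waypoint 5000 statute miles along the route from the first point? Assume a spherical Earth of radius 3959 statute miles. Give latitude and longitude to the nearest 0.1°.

Write both endpoints as unit vectors p₁, p₂ with components (cos φ cos λ, cos φ sin λ, sin φ).
The central angle between the endpoints is δ = arccos(p₁·p₂) ≈ 2.069 rad (118.5°). The total great-circle distance is δ·R ≈ 2.069 × 3959 ≈ 8189 mi, so the target fraction is f = 5000/8189 ≈ 0.611.
Interpolate at f ≈ 0.611 with slerp weights a = sin((1−f)δ)/sin δ ≈ 0.821, b = sin(fδ)/sin δ ≈ 1.085.
p = a·p₁ + b·p₂ ≈ (0.634, -0.750, -0.188); φ = arcsin(p_z) ≈ -10.86°, λ = atan2(p_y, p_x) ≈ -49.80°.

≈ 10.9°S, 49.8°W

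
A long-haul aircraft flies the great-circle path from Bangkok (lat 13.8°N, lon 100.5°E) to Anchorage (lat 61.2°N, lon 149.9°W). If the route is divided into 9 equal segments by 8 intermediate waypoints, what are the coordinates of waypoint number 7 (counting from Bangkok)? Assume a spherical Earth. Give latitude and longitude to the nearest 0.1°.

Write both endpoints as unit vectors p₁, p₂ with components (cos φ cos λ, cos φ sin λ, sin φ).
The central angle between the endpoints is δ = arccos(p₁·p₂) ≈ 1.519 rad (87.0°).
Interpolate at f = 7/9 with slerp weights a = sin((1−f)δ)/sin δ ≈ 0.332, b = sin(fδ)/sin δ ≈ 0.926.
p = a·p₁ + b·p₂ ≈ (-0.445, 0.093, 0.891); φ = arcsin(p_z) ≈ 62.98°, λ = atan2(p_y, p_x) ≈ 168.21°.

≈ lat 63.0°N, lon 168.2°E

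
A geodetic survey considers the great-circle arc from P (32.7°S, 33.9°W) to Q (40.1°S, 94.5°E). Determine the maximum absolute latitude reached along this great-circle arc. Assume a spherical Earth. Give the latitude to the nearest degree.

≈ 60°S

The great circle lies in the plane with unit normal n̂ = (p₁ × p₂)/|p₁ × p₂|.
Here n̂_z ≈ +0.505; the vertex latitude is φ_max = arccos|n̂_z| ≈ 59.7°.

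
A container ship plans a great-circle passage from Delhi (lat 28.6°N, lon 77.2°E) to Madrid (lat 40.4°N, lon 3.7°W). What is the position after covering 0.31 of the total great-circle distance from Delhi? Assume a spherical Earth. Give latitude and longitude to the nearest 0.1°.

The haversine formula gives a central angle δ ≈ 1.142 rad (65.4°) between the endpoints.
Interpolate at f = 0.31 with slerp weights a = sin((1−f)δ)/sin δ ≈ 0.779, b = sin(fδ)/sin δ ≈ 0.381.
p = a·p₁ + b·p₂ ≈ (0.441, 0.649, 0.620); φ = arcsin(p_z) ≈ 38.33°, λ = atan2(p_y, p_x) ≈ 55.77°.

≈ lat 38.3°N, lon 55.8°E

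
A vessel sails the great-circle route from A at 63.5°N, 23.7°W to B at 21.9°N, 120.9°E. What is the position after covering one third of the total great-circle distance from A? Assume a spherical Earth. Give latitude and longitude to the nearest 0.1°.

From cos δ = sin φ₁ sin φ₂ + cos φ₁ cos φ₂ cos Δλ, the central angle is δ ≈ 1.574 rad (90.2°).
Interpolate at f = 1/3 with slerp weights a = sin((1−f)δ)/sin δ ≈ 0.867, b = sin(fδ)/sin δ ≈ 0.501.
p = a·p₁ + b·p₂ ≈ (0.116, 0.243, 0.963); φ = arcsin(p_z) ≈ 74.37°, λ = atan2(p_y, p_x) ≈ 64.60°.

≈ 74.4°N, 64.6°E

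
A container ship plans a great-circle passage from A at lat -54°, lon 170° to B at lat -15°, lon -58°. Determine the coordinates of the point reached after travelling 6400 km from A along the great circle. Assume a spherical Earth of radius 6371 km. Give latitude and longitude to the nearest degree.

≈ lat -51°, lon -86°

The haversine formula gives a central angle δ ≈ 1.742 rad (99.8°) between the endpoints. The total great-circle distance is δ·R ≈ 1.742 × 6371 ≈ 11099 km, so the target fraction is f = 6400/11099 ≈ 0.577.
Interpolate at f ≈ 0.577 with slerp weights a = sin((1−f)δ)/sin δ ≈ 0.683, b = sin(fδ)/sin δ ≈ 0.856.
p = a·p₁ + b·p₂ ≈ (0.043, -0.632, -0.774); φ = arcsin(p_z) ≈ -50.70°, λ = atan2(p_y, p_x) ≈ -86.08°.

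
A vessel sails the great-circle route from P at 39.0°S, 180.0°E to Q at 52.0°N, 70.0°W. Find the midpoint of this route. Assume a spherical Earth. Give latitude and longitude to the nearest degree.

≈ 11°N, 134°W

Write both endpoints as unit vectors p₁, p₂ with components (cos φ cos λ, cos φ sin λ, sin φ).
The central angle between the endpoints is δ = arccos(p₁·p₂) ≈ 2.291 rad (131.3°).
Interpolate at f = 1/2 with slerp weights a = sin((1−f)δ)/sin δ ≈ 1.212, b = sin(fδ)/sin δ ≈ 1.212.
p = a·p₁ + b·p₂ ≈ (-0.687, -0.701, 0.192); φ = arcsin(p_z) ≈ 11.09°, λ = atan2(p_y, p_x) ≈ -134.40°.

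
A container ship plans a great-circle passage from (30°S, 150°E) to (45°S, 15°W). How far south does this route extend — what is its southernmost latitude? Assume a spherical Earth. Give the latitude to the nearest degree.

≈ 81°S

The great circle lies in the plane with unit normal n̂ = (p₁ × p₂)/|p₁ × p₂|.
Here n̂_z ≈ -0.163; the vertex latitude is φ_max = arccos|n̂_z| ≈ 80.6°.
Check via Clairaut: cos φ_max = |cos φ₁| · sin C = cos(30.0°)·sin(169.1°) ≈ 0.163, again giving ≈ 80.6°.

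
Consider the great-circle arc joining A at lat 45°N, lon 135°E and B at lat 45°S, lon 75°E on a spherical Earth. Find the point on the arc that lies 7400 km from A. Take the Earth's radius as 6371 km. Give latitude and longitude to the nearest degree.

≈ lat 13°S, lon 98°E

From cos δ = sin φ₁ sin φ₂ + cos φ₁ cos φ₂ cos Δλ, the central angle is δ ≈ 1.823 rad (104.5°). The total great-circle distance is δ·R ≈ 1.823 × 6371 ≈ 11617 km, so the target fraction is f = 7400/11617 ≈ 0.637.
Interpolate at f ≈ 0.637 with slerp weights a = sin((1−f)δ)/sin δ ≈ 0.635, b = sin(fδ)/sin δ ≈ 0.947.
p = a·p₁ + b·p₂ ≈ (-0.144, 0.965, -0.221); φ = arcsin(p_z) ≈ -12.77°, λ = atan2(p_y, p_x) ≈ 98.49°.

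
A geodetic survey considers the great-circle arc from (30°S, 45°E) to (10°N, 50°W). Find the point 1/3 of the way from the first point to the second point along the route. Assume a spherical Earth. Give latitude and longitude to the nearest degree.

From cos δ = sin φ₁ sin φ₂ + cos φ₁ cos φ₂ cos Δλ, the central angle is δ ≈ 1.733 rad (99.3°).
Interpolate at f = 1/3 with slerp weights a = sin((1−f)δ)/sin δ ≈ 0.927, b = sin(fδ)/sin δ ≈ 0.553.
p = a·p₁ + b·p₂ ≈ (0.918, 0.150, -0.367); φ = arcsin(p_z) ≈ -21.56°, λ = atan2(p_y, p_x) ≈ 9.30°.

≈ (22°S, 9°E)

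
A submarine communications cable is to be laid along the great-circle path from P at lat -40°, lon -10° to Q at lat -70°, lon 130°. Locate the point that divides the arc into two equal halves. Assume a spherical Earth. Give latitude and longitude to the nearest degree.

Convert each endpoint to a unit vector on the sphere (x = cos φ cos λ, y = cos φ sin λ, z = sin φ).
The central angle between the endpoints is δ = arccos(p₁·p₂) ≈ 1.156 rad (66.2°).
Interpolate at f = 1/2 with slerp weights a = sin((1−f)δ)/sin δ ≈ 0.597, b = sin(fδ)/sin δ ≈ 0.597.
p = a·p₁ + b·p₂ ≈ (0.319, 0.077, -0.945); φ = arcsin(p_z) ≈ -70.84°, λ = atan2(p_y, p_x) ≈ 13.57°.

≈ lat -71°, lon 14°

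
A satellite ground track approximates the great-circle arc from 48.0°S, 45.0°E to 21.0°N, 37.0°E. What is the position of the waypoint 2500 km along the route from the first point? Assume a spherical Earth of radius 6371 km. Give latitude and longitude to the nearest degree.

Convert each endpoint to a unit vector on the sphere (x = cos φ cos λ, y = cos φ sin λ, z = sin φ).
The central angle between the endpoints is δ = arccos(p₁·p₂) ≈ 1.211 rad (69.4°). The total great-circle distance is δ·R ≈ 1.211 × 6371 ≈ 7714 km, so the target fraction is f = 2500/7714 ≈ 0.324.
Interpolate at f ≈ 0.324 with slerp weights a = sin((1−f)δ)/sin δ ≈ 0.780, b = sin(fδ)/sin δ ≈ 0.409.
p = a·p₁ + b·p₂ ≈ (0.674, 0.599, -0.433); φ = arcsin(p_z) ≈ -25.67°, λ = atan2(p_y, p_x) ≈ 41.62°.

≈ 26°S, 42°E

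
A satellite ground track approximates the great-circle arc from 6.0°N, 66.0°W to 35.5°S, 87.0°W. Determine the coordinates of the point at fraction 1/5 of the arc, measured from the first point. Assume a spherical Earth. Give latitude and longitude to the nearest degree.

≈ 2°S, 70°W

From cos δ = sin φ₁ sin φ₂ + cos φ₁ cos φ₂ cos Δλ, the central angle is δ ≈ 0.802 rad (46.0°).
Interpolate at f = 1/5 with slerp weights a = sin((1−f)δ)/sin δ ≈ 0.833, b = sin(fδ)/sin δ ≈ 0.222.
p = a·p₁ + b·p₂ ≈ (0.346, -0.937, -0.042); φ = arcsin(p_z) ≈ -2.41°, λ = atan2(p_y, p_x) ≈ -69.72°.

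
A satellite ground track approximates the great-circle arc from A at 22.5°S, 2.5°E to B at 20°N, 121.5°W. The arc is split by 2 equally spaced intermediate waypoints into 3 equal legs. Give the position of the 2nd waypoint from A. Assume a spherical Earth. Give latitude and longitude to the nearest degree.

≈ 6°N, 80°W

Write both endpoints as unit vectors p₁, p₂ with components (cos φ cos λ, cos φ sin λ, sin φ).
The central angle between the endpoints is δ = arccos(p₁·p₂) ≈ 2.235 rad (128.1°).
Interpolate at f = 2/3 with slerp weights a = sin((1−f)δ)/sin δ ≈ 0.861, b = sin(fδ)/sin δ ≈ 1.266.
p = a·p₁ + b·p₂ ≈ (0.173, -0.979, 0.103); φ = arcsin(p_z) ≈ 5.94°, λ = atan2(p_y, p_x) ≈ -79.97°.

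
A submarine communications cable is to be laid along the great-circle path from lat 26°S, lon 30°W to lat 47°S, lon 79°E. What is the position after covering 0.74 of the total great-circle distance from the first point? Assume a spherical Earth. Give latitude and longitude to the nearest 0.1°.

≈ lat 54.1°S, lon 46.5°E

Convert each endpoint to a unit vector on the sphere (x = cos φ cos λ, y = cos φ sin λ, z = sin φ).
The central angle between the endpoints is δ = arccos(p₁·p₂) ≈ 1.449 rad (83.0°).
Interpolate at f = 0.74 with slerp weights a = sin((1−f)δ)/sin δ ≈ 0.371, b = sin(fδ)/sin δ ≈ 0.885.
p = a·p₁ + b·p₂ ≈ (0.404, 0.426, -0.810); φ = arcsin(p_z) ≈ -54.07°, λ = atan2(p_y, p_x) ≈ 46.53°.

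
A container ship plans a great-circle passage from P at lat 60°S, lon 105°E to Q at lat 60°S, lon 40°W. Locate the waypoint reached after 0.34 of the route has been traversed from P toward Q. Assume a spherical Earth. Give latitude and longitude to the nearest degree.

≈ lat 77°S, lon 76°E

Convert each endpoint to a unit vector on the sphere (x = cos φ cos λ, y = cos φ sin λ, z = sin φ).
The central angle between the endpoints is δ = arccos(p₁·p₂) ≈ 0.994 rad (57.0°).
Interpolate at f = 0.34 with slerp weights a = sin((1−f)δ)/sin δ ≈ 0.728, b = sin(fδ)/sin δ ≈ 0.396.
p = a·p₁ + b·p₂ ≈ (0.057, 0.224, -0.973); φ = arcsin(p_z) ≈ -76.61°, λ = atan2(p_y, p_x) ≈ 75.66°.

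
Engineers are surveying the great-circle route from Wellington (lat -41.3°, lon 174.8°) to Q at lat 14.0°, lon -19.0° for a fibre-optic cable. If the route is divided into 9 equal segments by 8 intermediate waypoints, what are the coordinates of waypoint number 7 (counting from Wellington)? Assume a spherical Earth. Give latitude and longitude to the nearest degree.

From cos δ = sin φ₁ sin φ₂ + cos φ₁ cos φ₂ cos Δλ, the central angle is δ ≈ 2.621 rad (150.2°).
Interpolate at f = 7/9 with slerp weights a = sin((1−f)δ)/sin δ ≈ 1.106, b = sin(fδ)/sin δ ≈ 1.795.
p = a·p₁ + b·p₂ ≈ (0.819, -0.492, -0.296); φ = arcsin(p_z) ≈ -17.21°, λ = atan2(p_y, p_x) ≈ -30.98°.

≈ lat -17°, lon -31°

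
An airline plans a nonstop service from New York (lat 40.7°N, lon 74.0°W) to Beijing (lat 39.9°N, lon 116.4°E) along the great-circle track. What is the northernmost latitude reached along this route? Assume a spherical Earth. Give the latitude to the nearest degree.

≈ 84°N

The great circle lies in the plane with unit normal n̂ = (p₁ × p₂)/|p₁ × p₂|.
Here n̂_z ≈ -0.106; the vertex latitude is φ_max = arccos|n̂_z| ≈ 83.9°.
Check via Clairaut: cos φ_max = |cos φ₁| · sin C = cos(40.7°)·sin(8.1°) ≈ 0.106, again giving ≈ 83.9°.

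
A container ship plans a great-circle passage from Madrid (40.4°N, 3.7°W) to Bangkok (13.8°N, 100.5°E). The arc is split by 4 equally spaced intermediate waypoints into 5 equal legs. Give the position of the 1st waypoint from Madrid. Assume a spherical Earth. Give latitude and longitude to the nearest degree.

≈ (44°N, 21°E)

Convert each endpoint to a unit vector on the sphere (x = cos φ cos λ, y = cos φ sin λ, z = sin φ).
The central angle between the endpoints is δ = arccos(p₁·p₂) ≈ 1.598 rad (91.5°).
Interpolate at f = 1/5 with slerp weights a = sin((1−f)δ)/sin δ ≈ 0.958, b = sin(fδ)/sin δ ≈ 0.314.
p = a·p₁ + b·p₂ ≈ (0.672, 0.253, 0.696); φ = arcsin(p_z) ≈ 44.09°, λ = atan2(p_y, p_x) ≈ 20.62°.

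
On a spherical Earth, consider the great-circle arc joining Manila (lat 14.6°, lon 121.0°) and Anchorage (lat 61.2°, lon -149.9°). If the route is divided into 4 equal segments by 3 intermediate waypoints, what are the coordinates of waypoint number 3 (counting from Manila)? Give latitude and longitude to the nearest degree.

From cos δ = sin φ₁ sin φ₂ + cos φ₁ cos φ₂ cos Δλ, the central angle is δ ≈ 1.341 rad (76.8°).
Interpolate at f = 3/4 with slerp weights a = sin((1−f)δ)/sin δ ≈ 0.338, b = sin(fδ)/sin δ ≈ 0.867.
p = a·p₁ + b·p₂ ≈ (-0.530, 0.071, 0.845); φ = arcsin(p_z) ≈ 57.69°, λ = atan2(p_y, p_x) ≈ 172.40°.

≈ lat 58°, lon 172°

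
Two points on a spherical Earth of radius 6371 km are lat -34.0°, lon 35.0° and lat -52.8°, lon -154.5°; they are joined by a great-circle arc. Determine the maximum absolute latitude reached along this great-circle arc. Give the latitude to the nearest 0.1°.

≈ -85.2°

The great circle lies in the plane with unit normal n̂ = (p₁ × p₂)/|p₁ × p₂|.
Here n̂_z ≈ +0.083; the vertex latitude is φ_max = arccos|n̂_z| ≈ 85.2°.
Check via Clairaut: cos φ_max = |cos φ₁| · sin C = cos(34.0°)·sin(174.3°) ≈ 0.083, again giving ≈ 85.2°.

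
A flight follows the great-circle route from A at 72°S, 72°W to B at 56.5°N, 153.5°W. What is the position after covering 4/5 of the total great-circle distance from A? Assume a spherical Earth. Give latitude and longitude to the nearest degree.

≈ 31°N, 138°W

The haversine formula gives a central angle δ ≈ 2.446 rad (140.2°) between the endpoints.
Interpolate at f = 4/5 with slerp weights a = sin((1−f)δ)/sin δ ≈ 0.734, b = sin(fδ)/sin δ ≈ 1.446.
p = a·p₁ + b·p₂ ≈ (-0.644, -0.572, 0.508); φ = arcsin(p_z) ≈ 30.54°, λ = atan2(p_y, p_x) ≈ -138.41°.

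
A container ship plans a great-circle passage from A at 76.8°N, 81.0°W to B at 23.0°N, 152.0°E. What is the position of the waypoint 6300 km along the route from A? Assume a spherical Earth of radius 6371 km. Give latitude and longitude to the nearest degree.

≈ 41°N, 157°E

Convert each endpoint to a unit vector on the sphere (x = cos φ cos λ, y = cos φ sin λ, z = sin φ).
The central angle between the endpoints is δ = arccos(p₁·p₂) ≈ 1.314 rad (75.3°). The total great-circle distance is δ·R ≈ 1.314 × 6371 ≈ 8372 km, so the target fraction is f = 6300/8372 ≈ 0.753.
Interpolate at f ≈ 0.753 with slerp weights a = sin((1−f)δ)/sin δ ≈ 0.330, b = sin(fδ)/sin δ ≈ 0.864.
p = a·p₁ + b·p₂ ≈ (-0.690, 0.299, 0.659); φ = arcsin(p_z) ≈ 41.23°, λ = atan2(p_y, p_x) ≈ 156.59°.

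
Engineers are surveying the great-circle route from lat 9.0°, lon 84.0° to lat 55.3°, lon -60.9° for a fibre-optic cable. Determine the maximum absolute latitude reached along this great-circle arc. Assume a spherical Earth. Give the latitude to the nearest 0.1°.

≈ 70.0°

The great circle lies in the plane with unit normal n̂ = (p₁ × p₂)/|p₁ × p₂|.
Here n̂_z ≈ -0.343; the vertex latitude is φ_max = arccos|n̂_z| ≈ 70.0°.
Check via Clairaut: cos φ_max = |cos φ₁| · sin C = cos(9.0°)·sin(20.3°) ≈ 0.343, again giving ≈ 70.0°.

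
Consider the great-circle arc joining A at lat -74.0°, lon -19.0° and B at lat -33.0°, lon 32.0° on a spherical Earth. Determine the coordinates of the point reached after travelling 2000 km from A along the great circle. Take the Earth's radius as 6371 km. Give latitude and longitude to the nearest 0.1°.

≈ lat -60.9°, lon 14.8°

Write both endpoints as unit vectors p₁, p₂ with components (cos φ cos λ, cos φ sin λ, sin φ).
The central angle between the endpoints is δ = arccos(p₁·p₂) ≈ 0.838 rad (48.0°). The total great-circle distance is δ·R ≈ 0.838 × 6371 ≈ 5338 km, so the target fraction is f = 2000/5338 ≈ 0.375.
Interpolate at f ≈ 0.375 with slerp weights a = sin((1−f)δ)/sin δ ≈ 0.673, b = sin(fδ)/sin δ ≈ 0.415.
p = a·p₁ + b·p₂ ≈ (0.471, 0.124, -0.873); φ = arcsin(p_z) ≈ -60.85°, λ = atan2(p_y, p_x) ≈ 14.78°.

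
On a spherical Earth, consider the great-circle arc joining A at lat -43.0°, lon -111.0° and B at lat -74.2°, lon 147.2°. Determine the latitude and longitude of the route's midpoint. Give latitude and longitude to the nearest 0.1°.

Convert each endpoint to a unit vector on the sphere (x = cos φ cos λ, y = cos φ sin λ, z = sin φ).
The central angle between the endpoints is δ = arccos(p₁·p₂) ≈ 0.908 rad (52.0°).
Interpolate at f = 1/2 with slerp weights a = sin((1−f)δ)/sin δ ≈ 0.556, b = sin(fδ)/sin δ ≈ 0.556.
p = a·p₁ + b·p₂ ≈ (-0.273, -0.298, -0.915); φ = arcsin(p_z) ≈ -66.17°, λ = atan2(p_y, p_x) ≈ -132.53°.

≈ lat -66.2°, lon -132.5°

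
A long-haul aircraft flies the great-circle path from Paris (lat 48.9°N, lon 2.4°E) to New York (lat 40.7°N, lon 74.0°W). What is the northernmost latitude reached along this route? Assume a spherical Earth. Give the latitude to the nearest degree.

≈ 52°N

The great circle lies in the plane with unit normal n̂ = (p₁ × p₂)/|p₁ × p₂|.
Here n̂_z ≈ -0.610; the vertex latitude is φ_max = arccos|n̂_z| ≈ 52.4°.
Check via Clairaut: cos φ_max = |cos φ₁| · sin C = cos(48.9°)·sin(68.2°) ≈ 0.610, again giving ≈ 52.4°.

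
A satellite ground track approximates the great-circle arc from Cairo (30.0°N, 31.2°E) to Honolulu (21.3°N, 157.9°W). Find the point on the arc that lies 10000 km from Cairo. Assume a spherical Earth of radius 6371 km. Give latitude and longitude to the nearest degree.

Convert each endpoint to a unit vector on the sphere (x = cos φ cos λ, y = cos φ sin λ, z = sin φ).
The central angle between the endpoints is δ = arccos(p₁·p₂) ≈ 2.233 rad (128.0°). The total great-circle distance is δ·R ≈ 2.233 × 6371 ≈ 14228 km, so the target fraction is f = 10000/14228 ≈ 0.703.
Interpolate at f ≈ 0.703 with slerp weights a = sin((1−f)δ)/sin δ ≈ 0.781, b = sin(fδ)/sin δ ≈ 1.268.
p = a·p₁ + b·p₂ ≈ (-0.516, -0.094, 0.851); φ = arcsin(p_z) ≈ 58.36°, λ = atan2(p_y, p_x) ≈ -169.67°.

≈ 58°N, 170°W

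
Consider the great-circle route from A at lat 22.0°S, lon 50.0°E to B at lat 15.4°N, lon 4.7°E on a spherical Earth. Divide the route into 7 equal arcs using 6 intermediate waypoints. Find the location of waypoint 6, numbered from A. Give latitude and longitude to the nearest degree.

The haversine formula gives a central angle δ ≈ 1.013 rad (58.0°) between the endpoints.
Interpolate at f = 6/7 with slerp weights a = sin((1−f)δ)/sin δ ≈ 0.170, b = sin(fδ)/sin δ ≈ 0.900.
p = a·p₁ + b·p₂ ≈ (0.966, 0.192, 0.175); φ = arcsin(p_z) ≈ 10.09°, λ = atan2(p_y, p_x) ≈ 11.23°.

≈ lat 10°N, lon 11°E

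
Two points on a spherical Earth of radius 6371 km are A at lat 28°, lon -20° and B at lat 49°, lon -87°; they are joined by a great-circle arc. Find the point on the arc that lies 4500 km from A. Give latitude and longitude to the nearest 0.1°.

≈ lat 47.9°, lon -65.9°

Convert each endpoint to a unit vector on the sphere (x = cos φ cos λ, y = cos φ sin λ, z = sin φ).
The central angle between the endpoints is δ = arccos(p₁·p₂) ≈ 0.951 rad (54.5°). The total great-circle distance is δ·R ≈ 0.951 × 6371 ≈ 6061 km, so the target fraction is f = 4500/6061 ≈ 0.743.
Interpolate at f ≈ 0.743 with slerp weights a = sin((1−f)δ)/sin δ ≈ 0.298, b = sin(fδ)/sin δ ≈ 0.797.
p = a·p₁ + b·p₂ ≈ (0.275, -0.612, 0.741); φ = arcsin(p_z) ≈ 47.86°, λ = atan2(p_y, p_x) ≈ -65.85°.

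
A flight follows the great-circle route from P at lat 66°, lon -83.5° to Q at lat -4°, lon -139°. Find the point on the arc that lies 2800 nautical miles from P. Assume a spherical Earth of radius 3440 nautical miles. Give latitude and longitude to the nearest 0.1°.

Convert each endpoint to a unit vector on the sphere (x = cos φ cos λ, y = cos φ sin λ, z = sin φ).
The central angle between the endpoints is δ = arccos(p₁·p₂) ≈ 1.404 rad (80.4°). The total great-circle distance is δ·R ≈ 1.404 × 3440 ≈ 4830 nmi, so the target fraction is f = 2800/4830 ≈ 0.580.
Interpolate at f ≈ 0.580 with slerp weights a = sin((1−f)δ)/sin δ ≈ 0.564, b = sin(fδ)/sin δ ≈ 0.737.
p = a·p₁ + b·p₂ ≈ (-0.529, -0.710, 0.464); φ = arcsin(p_z) ≈ 27.64°, λ = atan2(p_y, p_x) ≈ -126.67°.

≈ lat 27.6°, lon -126.7°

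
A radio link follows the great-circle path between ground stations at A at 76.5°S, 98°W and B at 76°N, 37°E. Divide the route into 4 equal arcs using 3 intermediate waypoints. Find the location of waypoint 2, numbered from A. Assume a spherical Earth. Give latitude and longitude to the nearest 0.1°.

Convert each endpoint to a unit vector on the sphere (x = cos φ cos λ, y = cos φ sin λ, z = sin φ).
The central angle between the endpoints is δ = arccos(p₁·p₂) ≈ 2.959 rad (169.6°).
Interpolate at f = 2/4 with slerp weights a = sin((1−f)δ)/sin δ ≈ 5.492, b = sin(fδ)/sin δ ≈ 5.492.
p = a·p₁ + b·p₂ ≈ (0.883, -0.470, -0.011); φ = arcsin(p_z) ≈ -0.65°, λ = atan2(p_y, p_x) ≈ -28.03°.

≈ 0.7°S, 28.0°W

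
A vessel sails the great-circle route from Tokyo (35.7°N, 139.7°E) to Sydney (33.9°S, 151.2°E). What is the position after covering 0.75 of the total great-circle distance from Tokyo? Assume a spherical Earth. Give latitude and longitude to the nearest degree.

The haversine formula gives a central angle δ ≈ 1.229 rad (70.4°) between the endpoints.
Interpolate at f = 0.75 with slerp weights a = sin((1−f)δ)/sin δ ≈ 0.321, b = sin(fδ)/sin δ ≈ 0.846.
p = a·p₁ + b·p₂ ≈ (-0.814, 0.507, -0.284); φ = arcsin(p_z) ≈ -16.52°, λ = atan2(p_y, p_x) ≈ 148.09°.

≈ (17°S, 148°E)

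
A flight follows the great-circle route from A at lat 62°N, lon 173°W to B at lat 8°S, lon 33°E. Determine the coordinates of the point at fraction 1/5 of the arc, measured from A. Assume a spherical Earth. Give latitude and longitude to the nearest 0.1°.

The haversine formula gives a central angle δ ≈ 2.142 rad (122.7°) between the endpoints.
Interpolate at f = 1/5 with slerp weights a = sin((1−f)δ)/sin δ ≈ 1.177, b = sin(fδ)/sin δ ≈ 0.494.
p = a·p₁ + b·p₂ ≈ (-0.138, 0.199, 0.970); φ = arcsin(p_z) ≈ 75.98°, λ = atan2(p_y, p_x) ≈ 124.76°.

≈ lat 76.0°N, lon 124.8°E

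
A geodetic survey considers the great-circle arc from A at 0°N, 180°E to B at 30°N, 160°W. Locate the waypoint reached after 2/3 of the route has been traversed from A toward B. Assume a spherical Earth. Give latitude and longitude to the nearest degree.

≈ 20°N, 167°W

From cos δ = sin φ₁ sin φ₂ + cos φ₁ cos φ₂ cos Δλ, the central angle is δ ≈ 0.620 rad (35.5°).
Interpolate at f = 2/3 with slerp weights a = sin((1−f)δ)/sin δ ≈ 0.353, b = sin(fδ)/sin δ ≈ 0.691.
p = a·p₁ + b·p₂ ≈ (-0.916, -0.205, 0.346); φ = arcsin(p_z) ≈ 20.22°, λ = atan2(p_y, p_x) ≈ -167.40°.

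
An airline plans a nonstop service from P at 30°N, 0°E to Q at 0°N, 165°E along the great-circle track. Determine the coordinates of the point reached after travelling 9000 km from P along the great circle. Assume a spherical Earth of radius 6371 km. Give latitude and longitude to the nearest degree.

≈ 56°N, 123°E

Convert each endpoint to a unit vector on the sphere (x = cos φ cos λ, y = cos φ sin λ, z = sin φ).
The central angle between the endpoints is δ = arccos(p₁·p₂) ≈ 2.562 rad (146.8°). The total great-circle distance is δ·R ≈ 2.562 × 6371 ≈ 16321 km, so the target fraction is f = 9000/16321 ≈ 0.551.
Interpolate at f ≈ 0.551 with slerp weights a = sin((1−f)δ)/sin δ ≈ 1.665, b = sin(fδ)/sin δ ≈ 1.802.
p = a·p₁ + b·p₂ ≈ (-0.299, 0.466, 0.833); φ = arcsin(p_z) ≈ 56.36°, λ = atan2(p_y, p_x) ≈ 122.64°.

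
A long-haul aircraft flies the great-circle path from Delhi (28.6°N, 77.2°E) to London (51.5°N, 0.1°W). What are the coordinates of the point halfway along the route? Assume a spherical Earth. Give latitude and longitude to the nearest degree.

From cos δ = sin φ₁ sin φ₂ + cos φ₁ cos φ₂ cos Δλ, the central angle is δ ≈ 1.053 rad (60.3°).
Interpolate at f = 1/2 with slerp weights a = sin((1−f)δ)/sin δ ≈ 0.578, b = sin(fδ)/sin δ ≈ 0.578.
p = a·p₁ + b·p₂ ≈ (0.473, 0.495, 0.729); φ = arcsin(p_z) ≈ 46.84°, λ = atan2(p_y, p_x) ≈ 46.30°.

≈ 47°N, 46°E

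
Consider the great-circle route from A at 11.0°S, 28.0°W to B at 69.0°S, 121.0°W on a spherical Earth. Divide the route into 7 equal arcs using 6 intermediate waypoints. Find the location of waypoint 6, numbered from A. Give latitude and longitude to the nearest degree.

Convert each endpoint to a unit vector on the sphere (x = cos φ cos λ, y = cos φ sin λ, z = sin φ).
The central angle between the endpoints is δ = arccos(p₁·p₂) ≈ 1.410 rad (80.8°).
Interpolate at f = 6/7 with slerp weights a = sin((1−f)δ)/sin δ ≈ 0.203, b = sin(fδ)/sin δ ≈ 0.947.
p = a·p₁ + b·p₂ ≈ (0.001, -0.384, -0.923); φ = arcsin(p_z) ≈ -67.39°, λ = atan2(p_y, p_x) ≈ -89.87°.

≈ 67°S, 90°W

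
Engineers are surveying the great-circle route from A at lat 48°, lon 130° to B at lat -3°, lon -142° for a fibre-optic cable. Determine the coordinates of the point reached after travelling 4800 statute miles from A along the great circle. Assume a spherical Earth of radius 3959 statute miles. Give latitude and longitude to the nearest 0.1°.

≈ lat 12.9°, lon -156.5°

Write both endpoints as unit vectors p₁, p₂ with components (cos φ cos λ, cos φ sin λ, sin φ).
The central angle between the endpoints is δ = arccos(p₁·p₂) ≈ 1.586 rad (90.9°). The total great-circle distance is δ·R ≈ 1.586 × 3959 ≈ 6280 mi, so the target fraction is f = 4800/6280 ≈ 0.764.
Interpolate at f ≈ 0.764 with slerp weights a = sin((1−f)δ)/sin δ ≈ 0.365, b = sin(fδ)/sin δ ≈ 0.937.
p = a·p₁ + b·p₂ ≈ (-0.894, -0.389, 0.222); φ = arcsin(p_z) ≈ 12.85°, λ = atan2(p_y, p_x) ≈ -156.51°.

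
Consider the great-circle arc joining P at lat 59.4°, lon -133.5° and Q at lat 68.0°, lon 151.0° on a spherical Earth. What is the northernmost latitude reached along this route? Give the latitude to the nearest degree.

The great circle lies in the plane with unit normal n̂ = (p₁ × p₂)/|p₁ × p₂|.
Here n̂_z ≈ -0.346; the vertex latitude is φ_max = arccos|n̂_z| ≈ 69.8°.

≈ 70°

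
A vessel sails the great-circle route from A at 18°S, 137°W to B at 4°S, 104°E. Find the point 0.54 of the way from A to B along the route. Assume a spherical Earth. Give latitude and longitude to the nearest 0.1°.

≈ 20.2°S, 156.3°E

Convert each endpoint to a unit vector on the sphere (x = cos φ cos λ, y = cos φ sin λ, z = sin φ).
The central angle between the endpoints is δ = arccos(p₁·p₂) ≈ 2.025 rad (116.0°).
Interpolate at f = 0.54 with slerp weights a = sin((1−f)δ)/sin δ ≈ 0.893, b = sin(fδ)/sin δ ≈ 0.988.
p = a·p₁ + b·p₂ ≈ (-0.859, 0.377, -0.345); φ = arcsin(p_z) ≈ -20.17°, λ = atan2(p_y, p_x) ≈ 156.29°.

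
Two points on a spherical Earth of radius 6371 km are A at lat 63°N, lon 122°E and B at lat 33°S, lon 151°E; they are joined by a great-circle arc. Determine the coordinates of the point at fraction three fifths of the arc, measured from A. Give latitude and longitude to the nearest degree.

From cos δ = sin φ₁ sin φ₂ + cos φ₁ cos φ₂ cos Δλ, the central angle is δ ≈ 1.724 rad (98.8°).
Interpolate at f = 3/5 with slerp weights a = sin((1−f)δ)/sin δ ≈ 0.644, b = sin(fδ)/sin δ ≈ 0.870.
p = a·p₁ + b·p₂ ≈ (-0.793, 0.601, 0.100); φ = arcsin(p_z) ≈ 5.73°, λ = atan2(p_y, p_x) ≈ 142.81°.

≈ lat 6°N, lon 143°E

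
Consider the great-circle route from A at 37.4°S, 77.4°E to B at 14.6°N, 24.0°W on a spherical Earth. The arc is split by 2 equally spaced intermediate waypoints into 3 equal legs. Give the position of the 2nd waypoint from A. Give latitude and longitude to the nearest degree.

≈ 7°S, 5°E

Convert each endpoint to a unit vector on the sphere (x = cos φ cos λ, y = cos φ sin λ, z = sin φ).
The central angle between the endpoints is δ = arccos(p₁·p₂) ≈ 1.881 rad (107.8°).
Interpolate at f = 2/3 with slerp weights a = sin((1−f)δ)/sin δ ≈ 0.616, b = sin(fδ)/sin δ ≈ 0.998.
p = a·p₁ + b·p₂ ≈ (0.989, 0.085, -0.123); φ = arcsin(p_z) ≈ -7.05°, λ = atan2(p_y, p_x) ≈ 4.91°.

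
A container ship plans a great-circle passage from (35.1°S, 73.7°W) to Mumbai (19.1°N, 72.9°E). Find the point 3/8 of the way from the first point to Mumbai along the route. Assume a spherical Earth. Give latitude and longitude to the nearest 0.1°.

From cos δ = sin φ₁ sin φ₂ + cos φ₁ cos φ₂ cos Δλ, the central angle is δ ≈ 2.556 rad (146.5°).
Interpolate at f = 3/8 with slerp weights a = sin((1−f)δ)/sin δ ≈ 1.810, b = sin(fδ)/sin δ ≈ 1.482.
p = a·p₁ + b·p₂ ≈ (0.827, -0.083, -0.556); φ = arcsin(p_z) ≈ -33.76°, λ = atan2(p_y, p_x) ≈ -5.73°.

≈ (33.8°S, 5.7°W)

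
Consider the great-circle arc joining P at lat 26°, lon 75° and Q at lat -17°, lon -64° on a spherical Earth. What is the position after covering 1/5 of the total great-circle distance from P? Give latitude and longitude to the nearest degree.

Write both endpoints as unit vectors p₁, p₂ with components (cos φ cos λ, cos φ sin λ, sin φ).
The central angle between the endpoints is δ = arccos(p₁·p₂) ≈ 2.460 rad (141.0°).
Interpolate at f = 1/5 with slerp weights a = sin((1−f)δ)/sin δ ≈ 1.464, b = sin(fδ)/sin δ ≈ 0.750.
p = a·p₁ + b·p₂ ≈ (0.655, 0.626, 0.423); φ = arcsin(p_z) ≈ 24.99°, λ = atan2(p_y, p_x) ≈ 43.71°.

≈ lat 25°, lon 44°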